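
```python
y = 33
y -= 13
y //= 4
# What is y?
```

Trace:
`y = 33` → y = 33
`y -= 13` → y = 20
`y //= 4` → y = 5
So y = 5

Answer: 5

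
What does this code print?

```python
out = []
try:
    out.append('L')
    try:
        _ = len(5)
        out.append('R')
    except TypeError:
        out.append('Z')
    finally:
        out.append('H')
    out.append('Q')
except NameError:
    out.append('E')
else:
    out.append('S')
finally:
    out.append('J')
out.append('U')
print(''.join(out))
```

Execution trace: 'L' (try body) → 'Z' (inner except TypeError) → 'H' (inner finally) → 'Q' (try body, no exception) → 'S' (else) → 'J' (finally) → 'U' (after the try/except). Output: LZHQSJU

Answer: LZHQSJU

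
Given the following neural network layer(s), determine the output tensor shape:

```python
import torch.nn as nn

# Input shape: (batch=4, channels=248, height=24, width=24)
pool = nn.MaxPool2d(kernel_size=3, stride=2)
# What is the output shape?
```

Input: (4, 248, 24, 24) -> Output: (4, 248, 11, 11)

Answer: (4, 248, 11, 11)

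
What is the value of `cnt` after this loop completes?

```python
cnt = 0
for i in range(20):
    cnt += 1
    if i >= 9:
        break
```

Loop breaks when i reaches 9, cnt is 10
`cnt` takes the values: 0 → 1 → 2 → 3 → 4 → 5 → 6 → 7 → 8 → 9 → 10

Answer: 10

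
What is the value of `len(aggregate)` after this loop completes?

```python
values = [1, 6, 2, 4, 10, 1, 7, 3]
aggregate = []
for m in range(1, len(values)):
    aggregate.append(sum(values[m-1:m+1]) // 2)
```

Number of 2-element averages
`aggregate` takes the values: [] → [3] → [3, 4] → [3, 4, 3] → [3, 4, 3, 7] → [3, 4, 3, 7, 5] → [3, 4, 3, 7, 5, 4] → [3, 4, 3, 7, 5, 4, 5]
So `len(aggregate)` = 7

Answer: 7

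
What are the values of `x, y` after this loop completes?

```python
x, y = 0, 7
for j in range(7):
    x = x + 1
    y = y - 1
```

x goes 0→7, y goes 7→0
`x, y` takes the values: (0, 7) → (1, 7) → (1, 6) → (2, 6) → (2, 5) → (3, 5) → (3, 4) → (4, 4) → (4, 3) → (5, 3) → (5, 2) → (6, 2) → (6, 1) → (7, 1) → (7, 0)

Answer: 7, 0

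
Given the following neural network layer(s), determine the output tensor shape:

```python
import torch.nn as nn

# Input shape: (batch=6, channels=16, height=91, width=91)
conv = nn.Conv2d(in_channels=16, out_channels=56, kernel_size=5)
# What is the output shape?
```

Input: (6, 16, 91, 91) -> Output: (6, 56, 87, 87)

Answer: (6, 56, 87, 87)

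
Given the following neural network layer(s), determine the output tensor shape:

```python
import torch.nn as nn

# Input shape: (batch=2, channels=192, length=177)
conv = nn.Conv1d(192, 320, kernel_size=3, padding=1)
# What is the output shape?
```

Input: (2, 192, 177) -> Output: (2, 320, 177)

Answer: (2, 320, 177)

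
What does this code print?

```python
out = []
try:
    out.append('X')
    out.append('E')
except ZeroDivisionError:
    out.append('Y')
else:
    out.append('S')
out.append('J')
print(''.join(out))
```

Execution trace: 'X' (try body) → 'E' (try body, no exception) → 'S' (else) → 'J' (after the try/except). Output: XESJ

Answer: XESJ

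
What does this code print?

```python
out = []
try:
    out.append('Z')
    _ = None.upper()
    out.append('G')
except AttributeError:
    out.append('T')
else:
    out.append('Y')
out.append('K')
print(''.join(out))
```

Execution trace: 'Z' (try body) → 'T' (except AttributeError) → 'K' (after the try/except). Output: ZTK

Answer: ZTK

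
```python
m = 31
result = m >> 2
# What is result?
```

Trace:
`m = 31` → m = 31
`result = m >> 2` → result = 7
So result = 7

Answer: 7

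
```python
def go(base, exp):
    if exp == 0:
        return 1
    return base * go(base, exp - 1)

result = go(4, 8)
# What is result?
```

go(4, 8) = 4 * 4 * 4 * 4 * 4 * 4 * 4 * 4 = 65536

Answer: 65536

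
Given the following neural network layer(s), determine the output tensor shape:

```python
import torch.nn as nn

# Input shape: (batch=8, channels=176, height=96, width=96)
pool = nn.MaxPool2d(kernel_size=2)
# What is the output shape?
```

Input: (8, 176, 96, 96) -> Output: (8, 176, 48, 48)

Answer: (8, 176, 48, 48)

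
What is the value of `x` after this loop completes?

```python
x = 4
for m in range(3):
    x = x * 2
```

Multiply by 2, 3 times: 4 * 2^3 = 32
`x` takes the values: 4 → 8 → 16 → 32

Answer: 32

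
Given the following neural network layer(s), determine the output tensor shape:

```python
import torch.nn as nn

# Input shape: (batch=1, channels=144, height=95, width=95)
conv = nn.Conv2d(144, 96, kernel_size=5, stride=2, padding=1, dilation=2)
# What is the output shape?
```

Input: (1, 144, 95, 95) -> Output: (1, 96, 45, 45)

Answer: (1, 96, 45, 45)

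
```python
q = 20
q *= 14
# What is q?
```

Trace:
`q = 20` → q = 20
`q *= 14` → q = 280
So q = 280

Answer: 280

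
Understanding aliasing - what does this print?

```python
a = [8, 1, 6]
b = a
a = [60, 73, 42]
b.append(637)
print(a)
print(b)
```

Key concept: rebinding vs mutation: a is rebound to a new list, b still points at the original.
Step by step:
`a = [8, 1, 6]` → a = [8, 1, 6]
`b = a` → b = [8, 1, 6] (same object as a)
`a = [60, 73, 42]` → a = [60, 73, 42]
`b.append(637)` → b = [8, 1, 6, 637]
`print(a)` → prints [60, 73, 42]
`print(b)` → prints [8, 1, 6, 637]

Answer:
[60, 73, 42]
[8, 1, 6, 637]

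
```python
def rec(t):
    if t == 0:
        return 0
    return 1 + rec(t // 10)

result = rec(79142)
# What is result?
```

Count of digits of 79142: 5

Answer: 5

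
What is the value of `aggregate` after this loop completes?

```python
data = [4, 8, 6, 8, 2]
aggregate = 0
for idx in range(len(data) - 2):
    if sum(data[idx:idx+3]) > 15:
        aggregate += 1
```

Count windows with sum > 15
`aggregate` takes the values: 0 → 1 → 2 → 3

Answer: 3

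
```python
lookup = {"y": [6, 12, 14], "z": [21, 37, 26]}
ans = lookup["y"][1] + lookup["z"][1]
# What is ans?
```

Trace:
`lookup = {"y": [6, 12, 14], "z": [21, 37, 26]}` → lookup = {'y': [6, 12, 14], 'z': [21, 37, 26]}
`ans = lookup["y"][1] + lookup["z"][1]` → ans = 49
So ans = 49

Answer: 49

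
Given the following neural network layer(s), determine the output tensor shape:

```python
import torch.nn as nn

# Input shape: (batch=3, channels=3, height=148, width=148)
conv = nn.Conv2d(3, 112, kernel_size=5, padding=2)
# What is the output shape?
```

Input: (3, 3, 148, 148) -> Output: (3, 112, 148, 148)

Answer: (3, 112, 148, 148)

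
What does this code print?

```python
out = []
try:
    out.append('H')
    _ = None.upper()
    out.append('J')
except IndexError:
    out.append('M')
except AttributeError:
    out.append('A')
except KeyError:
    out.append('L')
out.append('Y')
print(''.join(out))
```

Execution trace: 'H' (try body) → 'A' (except AttributeError) → 'Y' (after the try/except). Output: HAY

Answer: HAY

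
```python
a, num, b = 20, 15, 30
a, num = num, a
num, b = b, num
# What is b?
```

Trace:
`a, num, b = 20, 15, 30` → a = 20; num = 15; b = 30
`a, num = num, a` → a = 15; num = 20
`num, b = b, num` → num = 30; b = 20
So b = 20

Answer: 20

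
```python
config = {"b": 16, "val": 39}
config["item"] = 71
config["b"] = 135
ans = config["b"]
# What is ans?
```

Trace:
`config = {"b": 16, "val": 39}` → config = {'b': 16, 'val': 39}
`config["item"] = 71` → config = {'b': 16, 'val': 39, 'item': 71}
`config["b"] = 135` → config = {'b': 135, 'val': 39, 'item': 71}
`ans = config["b"]` → ans = 135
So ans = 135

Answer: 135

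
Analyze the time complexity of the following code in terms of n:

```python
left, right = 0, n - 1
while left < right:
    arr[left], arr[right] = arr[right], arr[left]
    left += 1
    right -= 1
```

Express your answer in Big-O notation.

This is In-place array reversal. Time complexity: O(n).

Answer: O(n)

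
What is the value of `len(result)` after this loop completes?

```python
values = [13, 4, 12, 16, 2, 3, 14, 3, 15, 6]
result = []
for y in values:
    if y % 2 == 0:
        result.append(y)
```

Count even numbers in [13, 4, 12, 16, 2, 3, 14, 3, 15, 6]
`result` takes the values: [] → [4] → [4, 12] → [4, 12, 16] → [4, 12, 16, 2] → [4, 12, 16, 2, 14] → [4, 12, 16, 2, 14, 6]
So `len(result)` = 6

Answer: 6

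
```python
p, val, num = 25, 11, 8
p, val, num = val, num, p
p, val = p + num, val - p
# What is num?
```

Trace:
`p, val, num = 25, 11, 8` → p = 25; val = 11; num = 8
`p, val, num = val, num, p` → p = 11; val = 8; num = 25
`p, val = p + num, val - p` → p = 36; val = -3
So num = 25

Answer: 25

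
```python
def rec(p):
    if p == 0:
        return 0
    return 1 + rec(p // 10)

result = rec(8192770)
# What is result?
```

Count of digits of 8192770: 7

Answer: 7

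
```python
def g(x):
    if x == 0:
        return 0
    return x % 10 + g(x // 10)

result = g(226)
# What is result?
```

Sum of digits of 226: 6 + 2 + 2 = 10

Answer: 10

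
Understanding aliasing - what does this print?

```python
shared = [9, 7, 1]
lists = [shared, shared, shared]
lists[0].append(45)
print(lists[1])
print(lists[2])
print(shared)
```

Key concept: list of same reference.
Step by step:
`shared = [9, 7, 1]` → shared = [9, 7, 1]
`lists = [shared, shared, shared]` → lists = [[9, 7, 1], [9, 7, 1], [9, 7, 1]]
`lists[0].append(45)` → shared = [9, 7, 1, 45]; lists = [[9, 7, 1, 45], [9, 7, 1, 45], [9, 7, 1, 45]]
`print(lists[1])` → prints [9, 7, 1, 45]
`print(lists[2])` → prints [9, 7, 1, 45]
`print(shared)` → prints [9, 7, 1, 45]

Answer:
[9, 7, 1, 45]
[9, 7, 1, 45]
[9, 7, 1, 45]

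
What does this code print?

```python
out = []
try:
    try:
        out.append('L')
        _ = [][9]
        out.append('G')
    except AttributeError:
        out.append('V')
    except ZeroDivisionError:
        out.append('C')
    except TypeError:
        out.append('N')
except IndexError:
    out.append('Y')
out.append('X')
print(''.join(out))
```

Execution trace: 'L' (try body) → 'Y' (outer except IndexError) → 'X' (after the try/except). Output: LYX

Answer: LYX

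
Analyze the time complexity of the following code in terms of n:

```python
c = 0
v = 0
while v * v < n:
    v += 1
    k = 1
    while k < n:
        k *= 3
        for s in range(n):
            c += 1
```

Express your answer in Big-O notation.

Each loop level contributes: √n × log n × n. Multiplying the contributions gives O(n√n log n).

Answer: O(n√n log n)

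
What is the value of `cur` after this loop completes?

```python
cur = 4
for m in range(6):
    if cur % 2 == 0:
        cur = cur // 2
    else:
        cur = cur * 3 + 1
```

Collatz-style transformation from 4
`cur` takes the values: 4 → 2 → 1 → 4 → 2 → 1 → 4

Answer: 4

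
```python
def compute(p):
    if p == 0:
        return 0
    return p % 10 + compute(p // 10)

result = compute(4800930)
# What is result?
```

Sum of digits of 4800930: 0 + 3 + 9 + 0 + 0 + 8 + 4 = 24

Answer: 24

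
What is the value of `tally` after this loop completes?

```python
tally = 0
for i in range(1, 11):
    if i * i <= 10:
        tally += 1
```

Count numbers where i² ≤ 10
`tally` takes the values: 0 → 1 → 2 → 3

Answer: 3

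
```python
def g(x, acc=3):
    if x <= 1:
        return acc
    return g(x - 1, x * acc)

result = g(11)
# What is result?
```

Accumulator trace (n, acc): (11, 3) -> (10, 33) -> (9, 330) -> (8, 2970) -> (7, 23760) -> (6, 166320) -> (5, 997920) -> (4, 4989600) -> (3, 19958400) -> (2, 59875200) -> (1, 119750400) -> return 119750400

Answer: 119750400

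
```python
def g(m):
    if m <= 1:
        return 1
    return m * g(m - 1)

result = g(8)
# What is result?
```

g(8) = 8 * 7 * 6 * 5 * 4 * 3 * 2 * 1 = 40320

Answer: 40320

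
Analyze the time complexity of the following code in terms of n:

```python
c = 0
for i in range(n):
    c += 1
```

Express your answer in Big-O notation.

Each loop level contributes: n. Multiplying the contributions gives O(n).

Answer: O(n)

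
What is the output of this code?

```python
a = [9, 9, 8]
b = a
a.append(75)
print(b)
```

Key concept: basic list aliasing.
Step by step:
`a = [9, 9, 8]` → a = [9, 9, 8]
`b = a` → b = [9, 9, 8] (same object as a)
`a.append(75)` → a = [9, 9, 8, 75] (same object as b); b = [9, 9, 8, 75] (same object as a)
`print(b)` → prints [9, 9, 8, 75]

Answer: [9, 9, 8, 75]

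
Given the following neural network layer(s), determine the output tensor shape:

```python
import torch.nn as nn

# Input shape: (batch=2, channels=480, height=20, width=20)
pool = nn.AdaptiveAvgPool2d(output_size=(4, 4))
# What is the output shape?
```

Input: (2, 480, 20, 20) -> Output: (2, 480, 4, 4)

Answer: (2, 480, 4, 4)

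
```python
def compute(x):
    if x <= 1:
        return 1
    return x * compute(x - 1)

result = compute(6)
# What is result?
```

compute(6) = 6 * 5 * 4 * 3 * 2 * 1 = 720

Answer: 720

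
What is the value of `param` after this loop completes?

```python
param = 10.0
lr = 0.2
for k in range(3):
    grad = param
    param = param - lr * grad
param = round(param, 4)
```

Gradient descent: w = 10.0 * (1 - 0.2)^3
`param` takes the values: 10.0 → 8.0 → 6.4 → 5.12

Answer: 5.12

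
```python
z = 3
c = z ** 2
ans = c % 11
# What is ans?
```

Trace:
`z = 3` → z = 3
`c = z ** 2` → c = 9
`ans = c % 11` → ans = 9
So ans = 9

Answer: 9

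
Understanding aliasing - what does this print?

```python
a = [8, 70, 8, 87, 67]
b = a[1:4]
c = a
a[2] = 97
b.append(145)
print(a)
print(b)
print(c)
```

Key concept: slice vs alias.
Step by step:
`a = [8, 70, 8, 87, 67]` → a = [8, 70, 8, 87, 67]
`b = a[1:4]` → b = [70, 8, 87]
`c = a` → c = [8, 70, 8, 87, 67] (same object as a)
`a[2] = 97` → a = [8, 70, 97, 87, 67] (same object as c); c = [8, 70, 97, 87, 67] (same object as a)
`b.append(145)` → b = [70, 8, 87, 145]
`print(a)` → prints [8, 70, 97, 87, 67]
`print(b)` → prints [70, 8, 87, 145]
`print(c)` → prints [8, 70, 97, 87, 67]

Answer:
[8, 70, 97, 87, 67]
[70, 8, 87, 145]
[8, 70, 97, 87, 67]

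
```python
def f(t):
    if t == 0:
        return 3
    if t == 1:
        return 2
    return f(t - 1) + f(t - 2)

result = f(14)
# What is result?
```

Build up from base cases: f(0)=3, f(1)=2, f(2)=5, f(3)=7, f(4)=12, f(5)=19, f(6)=31, ..., f(14)=1453

Answer: 1453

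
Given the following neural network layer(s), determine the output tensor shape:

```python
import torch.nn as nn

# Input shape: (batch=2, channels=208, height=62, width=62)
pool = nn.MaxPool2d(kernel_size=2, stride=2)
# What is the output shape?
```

Input: (2, 208, 62, 62) -> Output: (2, 208, 31, 31)

Answer: (2, 208, 31, 31)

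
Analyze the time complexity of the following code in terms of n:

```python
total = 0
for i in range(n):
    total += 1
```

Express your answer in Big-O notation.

Each loop level contributes: n. Multiplying the contributions gives O(n).

Answer: O(n)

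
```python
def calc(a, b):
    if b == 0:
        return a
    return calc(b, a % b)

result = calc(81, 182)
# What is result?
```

calc(81, 182) -> calc(182, 81) -> calc(81, 20) -> calc(20, 1) -> calc(1, 0) -> 1

Answer: 1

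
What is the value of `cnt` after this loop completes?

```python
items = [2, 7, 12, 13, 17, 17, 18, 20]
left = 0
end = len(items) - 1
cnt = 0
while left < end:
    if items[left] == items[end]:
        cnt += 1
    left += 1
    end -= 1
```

Count matching pairs from ends
`cnt` takes the values: 0

Answer: 0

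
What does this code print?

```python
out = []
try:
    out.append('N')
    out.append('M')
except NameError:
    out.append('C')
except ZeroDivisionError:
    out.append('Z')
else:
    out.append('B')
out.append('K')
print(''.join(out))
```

Execution trace: 'N' (try body) → 'M' (try body, no exception) → 'B' (else) → 'K' (after the try/except). Output: NMBK

Answer: NMBK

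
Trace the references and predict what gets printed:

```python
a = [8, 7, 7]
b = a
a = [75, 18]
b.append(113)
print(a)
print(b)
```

Key concept: rebinding vs mutation: a is rebound to a new list, b still points at the original.
Step by step:
`a = [8, 7, 7]` → a = [8, 7, 7]
`b = a` → b = [8, 7, 7] (same object as a)
`a = [75, 18]` → a = [75, 18]
`b.append(113)` → b = [8, 7, 7, 113]
`print(a)` → prints [75, 18]
`print(b)` → prints [8, 7, 7, 113]

Answer:
[75, 18]
[8, 7, 7, 113]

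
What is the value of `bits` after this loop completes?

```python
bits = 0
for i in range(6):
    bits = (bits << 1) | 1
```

Build 6 consecutive 1-bits: 0b111111
`bits` takes the values: 0 → 1 → 3 → 7 → 15 → 31 → 63

Answer: 63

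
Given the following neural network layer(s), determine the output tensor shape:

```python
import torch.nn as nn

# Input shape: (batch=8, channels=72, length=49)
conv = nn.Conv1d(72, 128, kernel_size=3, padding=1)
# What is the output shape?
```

Input: (8, 72, 49) -> Output: (8, 128, 49)

Answer: (8, 128, 49)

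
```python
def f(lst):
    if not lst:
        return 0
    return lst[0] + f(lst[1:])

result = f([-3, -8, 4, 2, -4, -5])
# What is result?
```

(-3) + (-8) + 4 + 2 + (-4) + (-5) + 0 = -14

Answer: -14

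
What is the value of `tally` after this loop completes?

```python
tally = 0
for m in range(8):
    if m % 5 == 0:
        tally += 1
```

Count numbers divisible by 5 in range(8)
`tally` takes the values: 0 → 1 → 2

Answer: 2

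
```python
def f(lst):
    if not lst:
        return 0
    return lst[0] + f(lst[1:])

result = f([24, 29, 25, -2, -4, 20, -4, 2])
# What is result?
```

24 + 29 + 25 + (-2) + (-4) + 20 + (-4) + 2 + 0 = 90

Answer: 90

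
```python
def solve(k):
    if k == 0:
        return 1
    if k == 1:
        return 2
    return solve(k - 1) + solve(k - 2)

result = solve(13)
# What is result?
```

Build up from base cases: solve(0)=1, solve(1)=2, solve(2)=3, solve(3)=5, solve(4)=8, solve(5)=13, solve(6)=21, ..., solve(13)=610

Answer: 610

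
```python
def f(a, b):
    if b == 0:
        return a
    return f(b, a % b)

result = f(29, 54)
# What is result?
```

f(29, 54) -> f(54, 29) -> f(29, 25) -> f(25, 4) -> f(4, 1) -> f(1, 0) -> 1

Answer: 1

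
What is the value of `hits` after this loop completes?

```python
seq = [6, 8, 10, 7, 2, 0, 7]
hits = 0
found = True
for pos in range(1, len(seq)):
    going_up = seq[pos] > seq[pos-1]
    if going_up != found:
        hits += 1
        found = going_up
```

Count direction changes in [6, 8, 10, 7, 2, 0, 7]
`hits` takes the values: 0 → 1 → 2

Answer: 2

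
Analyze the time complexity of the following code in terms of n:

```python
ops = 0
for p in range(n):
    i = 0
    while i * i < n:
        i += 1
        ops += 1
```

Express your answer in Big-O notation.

Each loop level contributes: n × √n. Multiplying the contributions gives O(n√n).

Answer: O(n√n)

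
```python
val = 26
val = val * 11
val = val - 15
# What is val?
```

Trace:
`val = 26` → val = 26
`val = val * 11` → val = 286
`val = val - 15` → val = 271
So val = 271

Answer: 271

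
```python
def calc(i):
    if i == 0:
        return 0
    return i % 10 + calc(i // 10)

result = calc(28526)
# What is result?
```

Sum of digits of 28526: 6 + 2 + 5 + 8 + 2 = 23

Answer: 23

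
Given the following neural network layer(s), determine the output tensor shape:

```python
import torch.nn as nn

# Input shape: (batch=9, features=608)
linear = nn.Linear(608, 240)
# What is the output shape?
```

Input: (9, 608) -> Output: (9, 240)

Answer: (9, 240)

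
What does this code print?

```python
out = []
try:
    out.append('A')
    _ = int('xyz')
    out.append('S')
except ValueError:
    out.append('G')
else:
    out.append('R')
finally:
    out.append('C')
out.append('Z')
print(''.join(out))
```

Execution trace: 'A' (try body) → 'G' (except ValueError) → 'C' (finally) → 'Z' (after the try/except). Output: AGCZ

Answer: AGCZ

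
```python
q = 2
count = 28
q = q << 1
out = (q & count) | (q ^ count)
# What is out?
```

Trace:
`q = 2` → q = 2
`count = 28` → count = 28
`q = q << 1` → q = 4
`out = (q & count) | (q ^ count)` → out = 28
So out = 28

Answer: 28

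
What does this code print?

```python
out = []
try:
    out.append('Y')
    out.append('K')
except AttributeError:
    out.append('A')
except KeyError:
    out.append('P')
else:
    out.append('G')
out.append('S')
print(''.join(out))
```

Execution trace: 'Y' (try body) → 'K' (try body, no exception) → 'G' (else) → 'S' (after the try/except). Output: YKGS

Answer: YKGS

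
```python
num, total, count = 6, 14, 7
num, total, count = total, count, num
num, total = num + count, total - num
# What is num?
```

Trace:
`num, total, count = 6, 14, 7` → num = 6; total = 14; count = 7
`num, total, count = total, count, num` → num = 14; total = 7; count = 6
`num, total = num + count, total - num` → num = 20; total = -7
So num = 20

Answer: 20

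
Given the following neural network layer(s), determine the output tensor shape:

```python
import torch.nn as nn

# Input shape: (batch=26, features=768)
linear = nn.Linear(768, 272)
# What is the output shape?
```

Input: (26, 768) -> Output: (26, 272)

Answer: (26, 272)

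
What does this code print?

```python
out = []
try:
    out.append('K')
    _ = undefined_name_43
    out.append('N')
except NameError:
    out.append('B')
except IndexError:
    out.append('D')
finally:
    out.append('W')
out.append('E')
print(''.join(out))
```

Execution trace: 'K' (try body) → 'B' (except NameError) → 'W' (finally) → 'E' (after the try/except). Output: KBWE

Answer: KBWE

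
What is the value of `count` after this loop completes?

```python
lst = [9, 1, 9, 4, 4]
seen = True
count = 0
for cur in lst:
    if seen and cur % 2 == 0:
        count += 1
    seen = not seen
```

Count even values at even positions
`count` takes the values: 0 → 1

Answer: 1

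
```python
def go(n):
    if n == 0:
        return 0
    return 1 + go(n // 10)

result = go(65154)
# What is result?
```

Count of digits of 65154: 5

Answer: 5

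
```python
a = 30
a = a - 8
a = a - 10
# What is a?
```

Trace:
`a = 30` → a = 30
`a = a - 8` → a = 22
`a = a - 10` → a = 12
So a = 12

Answer: 12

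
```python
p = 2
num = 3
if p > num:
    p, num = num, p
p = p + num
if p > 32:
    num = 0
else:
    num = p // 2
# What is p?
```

Trace:
`p = 2` → p = 2
`num = 3` → num = 3
`if p > num: ...` → p > num is False → no variable changes
`p = p + num` → p = 5
`if p > 32: ...` → p > 32 is False, take else branch → num = 2
So p = 5

Answer: 5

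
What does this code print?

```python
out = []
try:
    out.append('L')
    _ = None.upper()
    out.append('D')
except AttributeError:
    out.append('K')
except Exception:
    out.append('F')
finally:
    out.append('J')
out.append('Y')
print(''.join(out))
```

Execution trace: 'L' (try body) → 'K' (except AttributeError) → 'J' (finally) → 'Y' (after the try/except). Output: LKJY

Answer: LKJY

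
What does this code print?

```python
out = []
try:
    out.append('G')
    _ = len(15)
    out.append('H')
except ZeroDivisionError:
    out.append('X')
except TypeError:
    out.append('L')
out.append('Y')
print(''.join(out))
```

Execution trace: 'G' (try body) → 'L' (except TypeError) → 'Y' (after the try/except). Output: GLY

Answer: GLY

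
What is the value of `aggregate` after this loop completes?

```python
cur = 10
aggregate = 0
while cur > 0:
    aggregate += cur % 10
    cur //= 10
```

Sum digits of 10
`aggregate` takes the values: 0 → 1

Answer: 1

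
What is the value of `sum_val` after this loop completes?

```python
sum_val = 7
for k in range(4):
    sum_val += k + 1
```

Start at 7, add 1 to 4 = 17
`sum_val` takes the values: 7 → 8 → 10 → 13 → 17

Answer: 17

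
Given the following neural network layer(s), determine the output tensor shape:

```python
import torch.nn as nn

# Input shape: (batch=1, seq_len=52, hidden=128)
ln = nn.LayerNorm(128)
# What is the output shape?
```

Input: (1, 52, 128) -> Output: (1, 52, 128)

Answer: (1, 52, 128)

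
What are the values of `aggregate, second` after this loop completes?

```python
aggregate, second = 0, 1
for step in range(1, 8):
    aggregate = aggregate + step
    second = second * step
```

Sum and factorial of 1 to 7
`aggregate, second` takes the values: (0, 1) → (1, 1) → (3, 1) → (3, 2) → (6, 2) → (6, 6) → (10, 6) → (10, 24) → (15, 24) → (15, 120) → (21, 120) → (21, 720) → (28, 720) → (28, 5040)

Answer: 28, 5040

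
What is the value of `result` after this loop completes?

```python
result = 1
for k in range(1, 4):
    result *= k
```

3! = 6
`result` takes the values: 1 → 2 → 6

Answer: 6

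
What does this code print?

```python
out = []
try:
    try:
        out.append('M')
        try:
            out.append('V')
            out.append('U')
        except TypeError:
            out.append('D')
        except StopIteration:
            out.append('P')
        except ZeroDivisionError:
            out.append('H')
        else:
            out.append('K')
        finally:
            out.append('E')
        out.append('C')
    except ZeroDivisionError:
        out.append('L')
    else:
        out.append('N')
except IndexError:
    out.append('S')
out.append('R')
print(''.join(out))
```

Execution trace: 'M' (try body) → 'V' (inner try body) → 'U' (inner try body, no exception) → 'K' (inner else) → 'E' (inner finally) → 'C' (try body, no exception) → 'N' (else) → 'R' (after the try/except). Output: MVUKECNR

Answer: MVUKECNR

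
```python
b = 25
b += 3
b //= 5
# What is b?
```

Trace:
`b = 25` → b = 25
`b += 3` → b = 28
`b //= 5` → b = 5
So b = 5

Answer: 5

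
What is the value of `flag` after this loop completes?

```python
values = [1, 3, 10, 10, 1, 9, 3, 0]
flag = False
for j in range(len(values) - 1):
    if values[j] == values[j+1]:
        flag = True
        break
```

Check consecutive duplicates in [1, 3, 10, 10, 1, 9, 3, 0]
`flag` takes the values: False → True

Answer: True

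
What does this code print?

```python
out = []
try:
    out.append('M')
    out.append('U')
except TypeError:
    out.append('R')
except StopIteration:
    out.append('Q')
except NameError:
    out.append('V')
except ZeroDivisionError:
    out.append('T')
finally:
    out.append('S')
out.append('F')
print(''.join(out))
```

Execution trace: 'M' (try body) → 'U' (try body, no exception) → 'S' (finally) → 'F' (after the try/except). Output: MUSF

Answer: MUSF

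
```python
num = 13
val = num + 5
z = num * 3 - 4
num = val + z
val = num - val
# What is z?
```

Trace:
`num = 13` → num = 13
`val = num + 5` → val = 18
`z = num * 3 - 4` → z = 35
`num = val + z` → num = 53
`val = num - val` → val = 35
So z = 35

Answer: 35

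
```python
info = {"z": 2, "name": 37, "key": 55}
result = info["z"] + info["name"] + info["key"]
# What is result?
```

Trace:
`info = {"z": 2, "name": 37, "key": 55}` → info = {'z': 2, 'name': 37, 'key': 55}
`result = info["z"] + info["name"] + info["key"]` → result = 94
So result = 94

Answer: 94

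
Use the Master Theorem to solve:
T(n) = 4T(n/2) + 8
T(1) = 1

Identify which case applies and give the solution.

a=4, b=2, f(n)=8. log_2(4) = 2. Since c=0 < 2, Case 1 applies: T(n) = Θ(n^log_b(a)) = O(n^2).

Answer: O(n^2) - Case 1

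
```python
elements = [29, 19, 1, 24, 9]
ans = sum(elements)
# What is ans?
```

Trace:
`elements = [29, 19, 1, 24, 9]` → elements = [29, 19, 1, 24, 9]
`ans = sum(elements)` → ans = 82
So ans = 82

Answer: 82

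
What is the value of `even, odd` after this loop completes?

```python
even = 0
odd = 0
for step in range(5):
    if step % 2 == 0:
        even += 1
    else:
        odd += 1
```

Count evens and odds in range(5)
`even, odd` takes the values: (0, 0) → (1, 0) → (1, 1) → (2, 1) → (2, 2) → (3, 2)

Answer: 3, 2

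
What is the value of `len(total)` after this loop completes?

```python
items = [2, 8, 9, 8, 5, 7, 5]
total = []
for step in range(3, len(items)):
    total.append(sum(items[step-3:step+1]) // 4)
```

Number of 4-element averages
`total` takes the values: [] → [6] → [6, 7] → [6, 7, 7] → [6, 7, 7, 6]
So `len(total)` = 4

Answer: 4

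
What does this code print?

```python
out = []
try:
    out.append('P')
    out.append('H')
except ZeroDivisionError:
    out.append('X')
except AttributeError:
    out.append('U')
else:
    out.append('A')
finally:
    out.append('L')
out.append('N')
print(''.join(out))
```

Execution trace: 'P' (try body) → 'H' (try body, no exception) → 'A' (else) → 'L' (finally) → 'N' (after the try/except). Output: PHALN

Answer: PHALN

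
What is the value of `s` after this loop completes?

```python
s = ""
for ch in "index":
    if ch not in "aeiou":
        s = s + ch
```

Remove vowels from 'index'
`s` takes the values: "" → "n" → "nd" → "ndx"

Answer: "ndx"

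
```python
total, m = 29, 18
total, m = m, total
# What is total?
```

Trace:
`total, m = 29, 18` → total = 29; m = 18
`total, m = m, total` → total = 18; m = 29
So total = 18

Answer: 18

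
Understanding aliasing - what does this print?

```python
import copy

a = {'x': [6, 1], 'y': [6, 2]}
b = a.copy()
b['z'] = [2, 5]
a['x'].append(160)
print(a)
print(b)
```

Key concept: shallow copy of dict with mutable values.
Step by step:
`a = {'x': [6, 1], 'y': [6, 2]}` → a = {'x': [6, 1], 'y': [6, 2]}
`b = a.copy()` → b = {'x': [6, 1], 'y': [6, 2]}
`b['z'] = [2, 5]` → b = {'x': [6, 1], 'y': [6, 2], 'z': [2, 5]}
`a['x'].append(160)` → a = {'x': [6, 1, 160], 'y': [6, 2]}; b = {'x': [6, 1, 160], 'y': [6, 2], 'z': [2, 5]}
`print(a)` → prints {'x': [6, 1, 160], 'y': [6, 2]}
`print(b)` → prints {'x': [6, 1, 160], 'y': [6, 2], 'z': [2, 5]}

Answer:
{'x': [6, 1, 160], 'y': [6, 2]}
{'x': [6, 1, 160], 'y': [6, 2], 'z': [2, 5]}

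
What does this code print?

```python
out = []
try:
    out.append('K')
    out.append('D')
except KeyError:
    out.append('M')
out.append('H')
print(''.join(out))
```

Execution trace: 'K' (try body) → 'D' (try body, no exception) → 'H' (after the try/except). Output: KDH

Answer: KDH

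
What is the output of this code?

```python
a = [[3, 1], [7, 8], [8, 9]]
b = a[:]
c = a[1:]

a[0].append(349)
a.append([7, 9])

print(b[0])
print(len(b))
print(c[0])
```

Key concept: slice with nested mutation.
Step by step:
`a = [[3, 1], [7, 8], [8, 9]]` → a = [[3, 1], [7, 8], [8, 9]]
`b = a[:]` → b = [[3, 1], [7, 8], [8, 9]]
`c = a[1:]` → c = [[7, 8], [8, 9]]
`a[0].append(349)` → a = [[3, 1, 349], [7, 8], [8, 9]]; b = [[3, 1, 349], [7, 8], [8, 9]]
`a.append([7, 9])` → a = [[3, 1, 349], [7, 8], [8, 9], [7, 9]]
`print(b[0])` → prints [3, 1, 349]
`print(len(b))` → prints 3
`print(c[0])` → prints [7, 8]

Answer:
[3, 1, 349]
3
[7, 8]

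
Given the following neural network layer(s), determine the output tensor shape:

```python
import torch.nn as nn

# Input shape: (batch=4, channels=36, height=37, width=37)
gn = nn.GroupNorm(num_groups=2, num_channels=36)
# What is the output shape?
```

Input: (4, 36, 37, 37) -> Output: (4, 36, 37, 37)

Answer: (4, 36, 37, 37)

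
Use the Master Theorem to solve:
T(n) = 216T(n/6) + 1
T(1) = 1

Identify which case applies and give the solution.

a=216, b=6, f(n)=1. log_6(216) = 3. Since c=0 < 3, Case 1 applies: T(n) = Θ(n^log_b(a)) = O(n^3).

Answer: O(n^3) - Case 1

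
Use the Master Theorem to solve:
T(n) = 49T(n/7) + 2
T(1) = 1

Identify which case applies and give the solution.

a=49, b=7, f(n)=2. log_7(49) = 2. Since c=0 < 2, Case 1 applies: T(n) = Θ(n^log_b(a)) = O(n^2).

Answer: O(n^2) - Case 1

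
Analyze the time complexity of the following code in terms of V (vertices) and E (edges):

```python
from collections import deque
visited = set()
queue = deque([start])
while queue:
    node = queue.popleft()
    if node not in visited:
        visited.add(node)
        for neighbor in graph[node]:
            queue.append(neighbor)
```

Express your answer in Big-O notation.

This is Breadth-first search on a graph. Time complexity: O(V + E).

Answer: O(V + E)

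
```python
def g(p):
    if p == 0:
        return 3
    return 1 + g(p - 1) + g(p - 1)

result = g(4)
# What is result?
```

g(p) = 1 + 2·g(p-1), g(0)=3. Closed form: (3+1)·2^4 - 1 = 63.

Answer: 63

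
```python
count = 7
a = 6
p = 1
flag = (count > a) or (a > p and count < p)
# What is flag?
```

Trace:
`count = 7` → count = 7
`a = 6` → a = 6
`p = 1` → p = 1
`flag = (count > a) or (a > p and count < p)` → flag = True
So flag = True

Answer: True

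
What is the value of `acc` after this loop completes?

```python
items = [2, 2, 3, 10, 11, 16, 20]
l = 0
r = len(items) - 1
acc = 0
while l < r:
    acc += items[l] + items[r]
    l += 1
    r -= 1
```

Sum of pairs from ends
`acc` takes the values: 0 → 22 → 40 → 54

Answer: 54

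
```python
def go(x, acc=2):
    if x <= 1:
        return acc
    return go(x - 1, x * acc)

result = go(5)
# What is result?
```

Accumulator trace (n, acc): (5, 2) -> (4, 10) -> (3, 40) -> (2, 120) -> (1, 240) -> return 240

Answer: 240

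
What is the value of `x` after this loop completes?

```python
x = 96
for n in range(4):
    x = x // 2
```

Halve 4 times: 96 // 2^4 = 6
`x` takes the values: 96 → 48 → 24 → 12 → 6

Answer: 6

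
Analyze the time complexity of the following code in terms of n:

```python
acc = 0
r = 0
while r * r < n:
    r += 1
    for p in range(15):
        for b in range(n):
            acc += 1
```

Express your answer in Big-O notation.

Each loop level contributes: √n × 1 × n. Multiplying the contributions gives O(n√n).

Answer: O(n√n)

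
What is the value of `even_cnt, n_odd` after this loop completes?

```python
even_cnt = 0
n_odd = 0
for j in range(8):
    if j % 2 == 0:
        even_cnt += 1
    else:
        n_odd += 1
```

Count evens and odds in range(8)
`even_cnt, n_odd` takes the values: (0, 0) → (1, 0) → (1, 1) → (2, 1) → (2, 2) → (3, 2) → (3, 3) → (4, 3) → (4, 4)

Answer: 4, 4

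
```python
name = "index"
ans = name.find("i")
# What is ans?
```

Trace:
`name = "index"` → name = 'index'
`ans = name.find("i")` → ans = 0
So ans = 0

Answer: 0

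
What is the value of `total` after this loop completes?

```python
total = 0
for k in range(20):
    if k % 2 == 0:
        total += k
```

Sum of even numbers 0 to 19
`total` takes the values: 0 → 2 → 6 → 12 → 20 → 30 → 42 → 56 → 72 → 90

Answer: 90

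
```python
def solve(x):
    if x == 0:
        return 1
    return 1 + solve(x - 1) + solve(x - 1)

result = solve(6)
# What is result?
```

solve(x) = 1 + 2·solve(x-1), solve(0)=1. Closed form: (1+1)·2^6 - 1 = 127.

Answer: 127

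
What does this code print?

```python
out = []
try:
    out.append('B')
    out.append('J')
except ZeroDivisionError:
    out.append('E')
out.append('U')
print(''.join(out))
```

Execution trace: 'B' (try body) → 'J' (try body, no exception) → 'U' (after the try/except). Output: BJU

Answer: BJU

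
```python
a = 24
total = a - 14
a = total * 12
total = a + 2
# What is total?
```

Trace:
`a = 24` → a = 24
`total = a - 14` → total = 10
`a = total * 12` → a = 120
`total = a + 2` → total = 122
So total = 122

Answer: 122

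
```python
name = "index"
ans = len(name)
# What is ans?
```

Trace:
`name = "index"` → name = 'index'
`ans = len(name)` → ans = 5
So ans = 5

Answer: 5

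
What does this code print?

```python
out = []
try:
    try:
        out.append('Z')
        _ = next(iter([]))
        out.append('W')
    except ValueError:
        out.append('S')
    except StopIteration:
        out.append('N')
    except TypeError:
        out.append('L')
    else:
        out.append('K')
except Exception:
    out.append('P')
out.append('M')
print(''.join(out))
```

Execution trace: 'Z' (inner try body) → 'N' (inner except StopIteration) → 'M' (after the try/except). Output: ZNM

Answer: ZNM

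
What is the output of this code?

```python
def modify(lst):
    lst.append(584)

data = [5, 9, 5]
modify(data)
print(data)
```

Key concept: function modifies passed list.
Step by step:
`data = [5, 9, 5]` → data = [5, 9, 5]
`modify(data)` → data = [5, 9, 5, 584]
`print(data)` → prints [5, 9, 5, 584]

Answer: [5, 9, 5, 584]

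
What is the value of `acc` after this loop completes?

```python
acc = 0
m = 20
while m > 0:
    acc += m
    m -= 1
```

Sum 20 down to 1
`acc` takes the values: 0 → 20 → 39 → 57 → 74 → 90 → 105 → 119 → 132 → 144 → 155 → 165 → 174 → 182 → 189 → 195 → 200 → 204 → 207 → 209 → 210

Answer: 210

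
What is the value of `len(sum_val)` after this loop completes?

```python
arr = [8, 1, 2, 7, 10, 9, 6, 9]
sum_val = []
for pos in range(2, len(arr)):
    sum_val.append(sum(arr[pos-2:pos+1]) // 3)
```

Number of 3-element averages
`sum_val` takes the values: [] → [3] → [3, 3] → [3, 3, 6] → [3, 3, 6, 8] → [3, 3, 6, 8, 8] → [3, 3, 6, 8, 8, 8]
So `len(sum_val)` = 6

Answer: 6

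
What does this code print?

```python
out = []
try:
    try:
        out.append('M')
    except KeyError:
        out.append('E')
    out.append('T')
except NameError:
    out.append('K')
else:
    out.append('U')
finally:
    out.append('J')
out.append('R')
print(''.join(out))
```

Execution trace: 'M' (inner try body, no exception) → 'T' (try body, no exception) → 'U' (else) → 'J' (finally) → 'R' (after the try/except). Output: MTUJR

Answer: MTUJR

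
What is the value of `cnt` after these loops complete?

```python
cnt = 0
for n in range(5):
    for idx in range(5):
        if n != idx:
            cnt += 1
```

5² - 5 (exclude diagonal)
`cnt` takes the values: 0 → 1 → 2 → 3 → 4 → 5 → 6 → 7 → 8 → 9 → 10 → 11 → 12 → 13 → 14 → 15 → 16 → 17 → 18 → 19 → 20

Answer: 20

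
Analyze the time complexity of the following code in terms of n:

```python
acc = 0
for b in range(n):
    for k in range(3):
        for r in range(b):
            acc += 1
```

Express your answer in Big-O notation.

Each loop level contributes: n × 1 × n. Multiplying the contributions gives O(n^2).

Answer: O(n^2)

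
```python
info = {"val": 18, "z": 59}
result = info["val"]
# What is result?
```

Trace:
`info = {"val": 18, "z": 59}` → info = {'val': 18, 'z': 59}
`result = info["val"]` → result = 18
So result = 18

Answer: 18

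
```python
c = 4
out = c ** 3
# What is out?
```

Trace:
`c = 4` → c = 4
`out = c ** 3` → out = 64
So out = 64

Answer: 64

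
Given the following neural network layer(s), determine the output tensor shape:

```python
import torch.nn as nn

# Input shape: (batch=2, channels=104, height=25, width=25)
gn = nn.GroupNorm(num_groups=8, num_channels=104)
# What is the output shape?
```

Input: (2, 104, 25, 25) -> Output: (2, 104, 25, 25)

Answer: (2, 104, 25, 25)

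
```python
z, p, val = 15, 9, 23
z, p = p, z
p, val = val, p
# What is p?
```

Trace:
`z, p, val = 15, 9, 23` → z = 15; p = 9; val = 23
`z, p = p, z` → z = 9; p = 15
`p, val = val, p` → p = 23; val = 15
So p = 23

Answer: 23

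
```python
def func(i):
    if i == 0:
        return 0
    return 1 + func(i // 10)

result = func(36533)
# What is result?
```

Count of digits of 36533: 5

Answer: 5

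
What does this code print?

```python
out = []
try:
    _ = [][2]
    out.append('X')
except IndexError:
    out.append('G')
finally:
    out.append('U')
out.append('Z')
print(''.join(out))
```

Execution trace: 'G' (except IndexError) → 'U' (finally) → 'Z' (after the try/except). Output: GUZ

Answer: GUZ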